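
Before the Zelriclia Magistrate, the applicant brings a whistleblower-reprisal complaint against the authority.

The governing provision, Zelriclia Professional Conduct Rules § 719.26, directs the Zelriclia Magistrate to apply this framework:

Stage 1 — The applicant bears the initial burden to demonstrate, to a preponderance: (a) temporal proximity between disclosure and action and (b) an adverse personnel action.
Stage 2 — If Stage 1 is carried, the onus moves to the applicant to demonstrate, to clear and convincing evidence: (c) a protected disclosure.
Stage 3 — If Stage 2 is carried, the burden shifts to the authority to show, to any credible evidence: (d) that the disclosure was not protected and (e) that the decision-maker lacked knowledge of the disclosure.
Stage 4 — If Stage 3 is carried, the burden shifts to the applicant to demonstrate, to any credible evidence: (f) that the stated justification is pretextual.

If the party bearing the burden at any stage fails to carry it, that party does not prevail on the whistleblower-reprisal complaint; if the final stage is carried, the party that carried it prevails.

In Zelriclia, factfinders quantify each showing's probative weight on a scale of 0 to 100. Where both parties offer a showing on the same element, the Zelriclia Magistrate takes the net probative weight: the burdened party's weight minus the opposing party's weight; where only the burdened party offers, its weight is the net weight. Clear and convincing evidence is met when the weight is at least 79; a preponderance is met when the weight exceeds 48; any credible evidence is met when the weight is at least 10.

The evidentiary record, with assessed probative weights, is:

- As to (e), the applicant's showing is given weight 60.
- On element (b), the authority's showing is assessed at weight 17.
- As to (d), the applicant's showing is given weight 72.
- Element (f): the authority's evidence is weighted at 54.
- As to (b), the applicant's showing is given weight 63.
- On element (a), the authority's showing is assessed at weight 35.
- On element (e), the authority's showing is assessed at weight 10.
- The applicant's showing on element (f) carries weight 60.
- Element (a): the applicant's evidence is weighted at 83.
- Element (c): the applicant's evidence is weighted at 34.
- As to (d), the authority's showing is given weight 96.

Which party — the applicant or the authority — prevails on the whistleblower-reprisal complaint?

Stage 1 (applicant, a preponderance, weight exceeds 48): (a) net 83−35=48 ≤ 48 — fails; (b) net 63−17=46 ≤ 48 — fails.
  Not every element is met, so the applicant fails to carry Stage 1.
The analysis ends at Stage 1; the authority prevails.

authority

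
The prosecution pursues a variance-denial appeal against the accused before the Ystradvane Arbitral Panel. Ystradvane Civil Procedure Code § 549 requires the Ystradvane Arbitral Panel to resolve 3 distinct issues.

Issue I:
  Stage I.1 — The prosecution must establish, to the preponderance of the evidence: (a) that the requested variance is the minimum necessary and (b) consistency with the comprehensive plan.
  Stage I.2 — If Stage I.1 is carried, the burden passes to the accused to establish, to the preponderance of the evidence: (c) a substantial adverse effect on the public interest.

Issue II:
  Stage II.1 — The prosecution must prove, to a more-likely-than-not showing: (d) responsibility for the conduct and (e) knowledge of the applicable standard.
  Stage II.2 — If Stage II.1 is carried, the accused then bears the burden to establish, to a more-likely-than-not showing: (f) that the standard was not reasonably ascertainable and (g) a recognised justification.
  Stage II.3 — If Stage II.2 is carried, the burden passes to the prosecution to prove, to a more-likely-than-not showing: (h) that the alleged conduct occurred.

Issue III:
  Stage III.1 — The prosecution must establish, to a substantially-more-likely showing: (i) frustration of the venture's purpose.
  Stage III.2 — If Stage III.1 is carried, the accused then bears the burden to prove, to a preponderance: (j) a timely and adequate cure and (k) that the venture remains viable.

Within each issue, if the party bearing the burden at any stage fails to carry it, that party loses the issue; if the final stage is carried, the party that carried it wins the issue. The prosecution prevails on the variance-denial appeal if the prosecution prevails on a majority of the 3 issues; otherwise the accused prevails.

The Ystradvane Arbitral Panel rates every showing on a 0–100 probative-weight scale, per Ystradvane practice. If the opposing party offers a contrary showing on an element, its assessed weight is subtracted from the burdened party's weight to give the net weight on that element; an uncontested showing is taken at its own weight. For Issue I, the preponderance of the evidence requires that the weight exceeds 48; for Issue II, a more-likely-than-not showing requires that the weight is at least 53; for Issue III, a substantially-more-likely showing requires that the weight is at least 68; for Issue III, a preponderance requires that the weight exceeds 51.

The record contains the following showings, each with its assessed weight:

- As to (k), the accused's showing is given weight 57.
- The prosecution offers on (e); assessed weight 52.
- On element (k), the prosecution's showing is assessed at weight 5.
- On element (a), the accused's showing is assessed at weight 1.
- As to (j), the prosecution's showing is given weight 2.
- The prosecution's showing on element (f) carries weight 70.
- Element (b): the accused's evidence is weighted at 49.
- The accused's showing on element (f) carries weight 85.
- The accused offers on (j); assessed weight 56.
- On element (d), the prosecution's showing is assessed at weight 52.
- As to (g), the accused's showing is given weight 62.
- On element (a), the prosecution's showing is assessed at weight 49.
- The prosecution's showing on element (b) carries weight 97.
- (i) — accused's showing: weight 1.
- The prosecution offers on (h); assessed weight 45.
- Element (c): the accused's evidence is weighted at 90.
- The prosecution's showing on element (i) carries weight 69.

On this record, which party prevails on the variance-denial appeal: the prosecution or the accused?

accused

— Issue I —
Stage I.1 — burden on prosecution; standard: the preponderance of the evidence (weight exceeds 48).
    (a): 49 − 1 = 48 ≤ 48 [not met]
    (b): 97 − 49 = 48 ≤ 48 [not met]
  Stage I.1 not carried; the prosecution fails its burden.
The accused prevails on this issue.
— Issue II —
Stage II.1 (prosecution, a more-likely-than-not showing, weight is at least 53): (d) 52 < 53 — fails; (e) 52 < 53 — fails.
  The prosecution does not carry Stage II.1.
The analysis ends at Stage II.1; the accused prevails on this issue.
— Issue III —
At Stage III.1 the prosecution must meet a substantially-more-likely showing (weight is at least 68): on (i) the weight is 69 less the opposing 1 gives net 68, ≥ 68, so (i) meets the standard.
  The prosecution carries Stage III.1; the accused now bears the burden.
At Stage III.2 the accused must meet a preponderance (weight exceeds 51): on (j) the weight is 56 less the opposing 2 gives net 54, which does exceed 51, so (j) meets the standard; on (k) the weight is 57 less the opposing 5 gives net 52, > 51, so (k) meets the standard.
  The accused carries the last stage.
With every stage satisfied, the accused prevails on this issue.
Per-issue: Issue I → accused; Issue II → accused; Issue III → accused. The prosecution must prevail on a majority of issues; overall, the accused prevails.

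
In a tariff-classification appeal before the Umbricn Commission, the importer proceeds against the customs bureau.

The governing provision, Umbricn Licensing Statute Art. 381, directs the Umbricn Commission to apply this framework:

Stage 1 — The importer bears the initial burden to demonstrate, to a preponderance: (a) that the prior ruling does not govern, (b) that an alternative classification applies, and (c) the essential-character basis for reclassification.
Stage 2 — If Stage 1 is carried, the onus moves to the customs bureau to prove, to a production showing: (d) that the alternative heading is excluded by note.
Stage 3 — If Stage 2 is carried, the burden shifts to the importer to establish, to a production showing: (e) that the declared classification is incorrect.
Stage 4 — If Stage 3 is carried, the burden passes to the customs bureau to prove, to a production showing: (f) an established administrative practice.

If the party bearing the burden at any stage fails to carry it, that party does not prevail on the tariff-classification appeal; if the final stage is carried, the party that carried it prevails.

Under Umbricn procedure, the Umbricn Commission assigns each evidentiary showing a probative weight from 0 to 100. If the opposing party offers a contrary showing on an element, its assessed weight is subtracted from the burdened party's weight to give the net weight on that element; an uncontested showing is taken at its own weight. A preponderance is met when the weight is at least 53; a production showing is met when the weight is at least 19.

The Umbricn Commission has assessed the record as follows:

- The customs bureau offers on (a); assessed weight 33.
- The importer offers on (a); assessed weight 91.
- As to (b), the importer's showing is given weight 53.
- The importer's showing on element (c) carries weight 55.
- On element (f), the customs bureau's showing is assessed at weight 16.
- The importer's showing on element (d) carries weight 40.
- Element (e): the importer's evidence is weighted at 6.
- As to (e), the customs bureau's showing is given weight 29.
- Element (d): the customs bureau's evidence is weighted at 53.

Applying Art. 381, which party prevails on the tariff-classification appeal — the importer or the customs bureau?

Stage 1 (importer, a preponderance, weight is at least 53): (a) net 91−33=58 ≥ 53 — meets; (b) 53 ≥ 53 — meets; (c) 55 ≥ 53 — meets.
  Stage 1 is satisfied; the onus moves to the customs bureau.
Stage 2 (customs bureau, a production showing, weight is at least 19): (d) net 53−40=13 < 19 — fails.
  Stage 2 not carried; the customs bureau fails its burden.
So the importer prevails.

importer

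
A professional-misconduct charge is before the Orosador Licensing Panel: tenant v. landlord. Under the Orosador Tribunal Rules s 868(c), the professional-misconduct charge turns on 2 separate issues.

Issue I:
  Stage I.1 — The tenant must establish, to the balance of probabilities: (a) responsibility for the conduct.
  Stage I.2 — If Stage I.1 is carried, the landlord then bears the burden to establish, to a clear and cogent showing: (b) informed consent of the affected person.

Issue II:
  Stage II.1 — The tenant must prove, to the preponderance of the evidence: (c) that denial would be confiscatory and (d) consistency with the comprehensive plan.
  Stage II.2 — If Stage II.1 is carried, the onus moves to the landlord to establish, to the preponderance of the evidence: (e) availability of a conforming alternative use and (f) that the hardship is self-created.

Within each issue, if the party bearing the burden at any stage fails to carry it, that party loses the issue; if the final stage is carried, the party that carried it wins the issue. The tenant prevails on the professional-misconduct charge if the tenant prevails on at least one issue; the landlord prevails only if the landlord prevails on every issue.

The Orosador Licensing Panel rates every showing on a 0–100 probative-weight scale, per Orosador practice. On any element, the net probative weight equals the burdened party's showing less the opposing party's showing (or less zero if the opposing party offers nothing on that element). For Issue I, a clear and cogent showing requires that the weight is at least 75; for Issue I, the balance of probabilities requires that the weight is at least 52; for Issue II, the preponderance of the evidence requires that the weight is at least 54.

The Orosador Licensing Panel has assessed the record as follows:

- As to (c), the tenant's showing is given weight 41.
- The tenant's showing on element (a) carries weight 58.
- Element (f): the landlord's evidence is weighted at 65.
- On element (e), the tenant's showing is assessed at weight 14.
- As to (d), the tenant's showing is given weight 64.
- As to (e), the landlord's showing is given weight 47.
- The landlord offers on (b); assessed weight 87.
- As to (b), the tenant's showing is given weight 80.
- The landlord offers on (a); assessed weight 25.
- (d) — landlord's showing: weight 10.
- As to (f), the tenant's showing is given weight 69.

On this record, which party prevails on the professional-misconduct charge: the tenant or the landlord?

— Issue I —
At Stage I.1 the tenant must meet the balance of probabilities (weight is at least 52): on (a) the weight is 58 less the opposing 25 gives net 33, which does not reach 52, so (a) does not meet the standard.
  Not every element is met, so the tenant fails to carry Stage I.1.
The analysis ends at Stage I.1; the landlord prevails on this issue.
— Issue II —
Stage II.1 — burden on tenant; standard: the preponderance of the evidence (weight is at least 54).
    (c): 41 < 54 [not met]
    (d): 64 − 10 = 54 ≥ 54 [met]
  Stage II.1 not carried; the tenant fails its burden.
The landlord prevails on this issue.
Per-issue: Issue I → landlord; Issue II → landlord. The tenant must prevail on at least one issue; overall, the landlord prevails.

landlord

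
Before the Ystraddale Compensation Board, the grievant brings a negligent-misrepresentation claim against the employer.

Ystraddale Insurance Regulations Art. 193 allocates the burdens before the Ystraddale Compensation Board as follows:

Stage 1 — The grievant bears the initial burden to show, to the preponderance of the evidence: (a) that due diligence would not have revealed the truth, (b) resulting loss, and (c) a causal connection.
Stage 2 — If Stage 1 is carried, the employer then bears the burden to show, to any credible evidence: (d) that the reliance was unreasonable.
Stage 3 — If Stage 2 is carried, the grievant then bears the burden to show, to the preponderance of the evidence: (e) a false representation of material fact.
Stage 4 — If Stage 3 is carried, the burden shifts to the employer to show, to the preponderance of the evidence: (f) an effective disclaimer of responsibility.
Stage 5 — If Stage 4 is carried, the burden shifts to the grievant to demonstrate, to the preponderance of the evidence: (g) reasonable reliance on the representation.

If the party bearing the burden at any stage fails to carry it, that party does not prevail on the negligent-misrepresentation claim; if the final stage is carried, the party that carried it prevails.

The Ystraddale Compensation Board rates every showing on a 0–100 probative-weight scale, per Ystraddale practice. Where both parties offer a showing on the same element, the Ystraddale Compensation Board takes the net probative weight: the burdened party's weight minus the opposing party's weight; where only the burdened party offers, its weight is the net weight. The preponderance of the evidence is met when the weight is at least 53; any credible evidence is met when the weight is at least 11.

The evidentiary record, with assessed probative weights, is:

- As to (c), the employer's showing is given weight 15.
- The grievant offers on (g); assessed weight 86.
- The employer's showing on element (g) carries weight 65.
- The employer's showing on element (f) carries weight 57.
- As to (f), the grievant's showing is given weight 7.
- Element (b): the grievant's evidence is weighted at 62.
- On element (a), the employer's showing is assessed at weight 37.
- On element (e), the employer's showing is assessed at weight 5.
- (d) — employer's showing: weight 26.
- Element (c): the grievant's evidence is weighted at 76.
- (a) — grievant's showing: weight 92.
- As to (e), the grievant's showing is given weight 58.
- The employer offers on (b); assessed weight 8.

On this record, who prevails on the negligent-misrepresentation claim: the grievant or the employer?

At Stage 1 the grievant must meet the preponderance of the evidence (weight is at least 53): on (a) the weight is 92 less the opposing 37 gives net 55, which does reach 53, so (a) meets the standard; on (b) the weight is 62 less the opposing 8 gives net 54, which does reach 53, so (b) meets the standard; on (c) the weight is 76 less the opposing 15 gives net 61, which does reach 53, so (c) meets the standard.
  The grievant carries Stage 1; the employer now bears the burden.
At Stage 2 the employer must meet any credible evidence (weight is at least 11): on (d) the weight is 26, ≥ 11, so (d) meets the standard.
  Stage 2 carried; the burden shifts to the grievant.
At Stage 3 the grievant must meet the preponderance of the evidence (weight is at least 53): on (e) the weight is 58 less the opposing 5 gives net 53, ≥ 53, so (e) meets the standard.
  Stage 3 is satisfied; the onus moves to the employer.
At Stage 4 the employer must meet the preponderance of the evidence (weight is at least 53): on (f) the weight is 57 less the opposing 7 gives net 50, which does not reach 53, so (f) does not meet the standard.
  Not every element is met, so the employer fails to carry Stage 4.
The grievant prevails.

grievant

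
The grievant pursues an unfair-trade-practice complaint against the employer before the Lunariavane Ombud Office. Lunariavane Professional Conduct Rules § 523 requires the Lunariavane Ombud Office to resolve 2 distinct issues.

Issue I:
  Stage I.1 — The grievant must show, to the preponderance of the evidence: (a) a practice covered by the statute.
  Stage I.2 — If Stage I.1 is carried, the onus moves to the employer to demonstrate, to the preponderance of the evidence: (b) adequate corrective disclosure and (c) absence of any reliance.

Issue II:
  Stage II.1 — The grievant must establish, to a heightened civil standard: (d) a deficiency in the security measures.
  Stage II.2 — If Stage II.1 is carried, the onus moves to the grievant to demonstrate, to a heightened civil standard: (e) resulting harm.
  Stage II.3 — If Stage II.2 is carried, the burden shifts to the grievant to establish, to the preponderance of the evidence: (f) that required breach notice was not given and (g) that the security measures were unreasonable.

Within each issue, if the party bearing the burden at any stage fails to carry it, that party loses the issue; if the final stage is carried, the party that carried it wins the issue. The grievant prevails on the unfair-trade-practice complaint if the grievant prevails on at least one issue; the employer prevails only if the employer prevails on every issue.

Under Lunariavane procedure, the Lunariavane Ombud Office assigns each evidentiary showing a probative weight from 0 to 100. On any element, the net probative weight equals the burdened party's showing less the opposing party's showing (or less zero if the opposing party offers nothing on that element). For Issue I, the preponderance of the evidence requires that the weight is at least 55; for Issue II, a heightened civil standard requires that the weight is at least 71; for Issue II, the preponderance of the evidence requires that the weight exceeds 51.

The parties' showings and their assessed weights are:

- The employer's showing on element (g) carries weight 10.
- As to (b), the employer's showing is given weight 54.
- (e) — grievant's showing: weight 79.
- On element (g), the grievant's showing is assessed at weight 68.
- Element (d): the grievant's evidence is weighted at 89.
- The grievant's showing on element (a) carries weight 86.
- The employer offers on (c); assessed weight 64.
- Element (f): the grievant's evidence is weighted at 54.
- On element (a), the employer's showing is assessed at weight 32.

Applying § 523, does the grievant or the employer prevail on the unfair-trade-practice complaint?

grievant

— Issue I —
At Stage I.1 the grievant must meet the preponderance of the evidence (weight is at least 55): on (a) the weight is 86 less the opposing 32 gives net 54, < 55, so (a) does not meet the standard.
  Not every element is met, so the grievant fails to carry Stage I.1.
The employer prevails on this issue.
— Issue II —
Stage II.1 — burden on grievant; standard: a heightened civil standard (weight is at least 71).
    (d): 89 ≥ 71 [met]
  All elements met. The grievant retains the burden for Stage II.2.
Stage II.2 — burden on grievant; standard: a heightened civil standard (weight is at least 71).
    (e): 79 ≥ 71 [met]
  Stage II.2 is satisfied; the grievant continues to bear the burden.
Stage II.3 — burden on grievant; standard: the preponderance of the evidence (weight exceeds 51).
    (f): 54 > 51 [met]
    (g): 68 − 10 = 58 > 51 [met]
  All elements met at the final stage.
Every stage carried; the grievant prevails on this issue.
Per-issue: Issue I → employer; Issue II → grievant. The grievant must prevail on at least one issue; overall, the grievant prevails.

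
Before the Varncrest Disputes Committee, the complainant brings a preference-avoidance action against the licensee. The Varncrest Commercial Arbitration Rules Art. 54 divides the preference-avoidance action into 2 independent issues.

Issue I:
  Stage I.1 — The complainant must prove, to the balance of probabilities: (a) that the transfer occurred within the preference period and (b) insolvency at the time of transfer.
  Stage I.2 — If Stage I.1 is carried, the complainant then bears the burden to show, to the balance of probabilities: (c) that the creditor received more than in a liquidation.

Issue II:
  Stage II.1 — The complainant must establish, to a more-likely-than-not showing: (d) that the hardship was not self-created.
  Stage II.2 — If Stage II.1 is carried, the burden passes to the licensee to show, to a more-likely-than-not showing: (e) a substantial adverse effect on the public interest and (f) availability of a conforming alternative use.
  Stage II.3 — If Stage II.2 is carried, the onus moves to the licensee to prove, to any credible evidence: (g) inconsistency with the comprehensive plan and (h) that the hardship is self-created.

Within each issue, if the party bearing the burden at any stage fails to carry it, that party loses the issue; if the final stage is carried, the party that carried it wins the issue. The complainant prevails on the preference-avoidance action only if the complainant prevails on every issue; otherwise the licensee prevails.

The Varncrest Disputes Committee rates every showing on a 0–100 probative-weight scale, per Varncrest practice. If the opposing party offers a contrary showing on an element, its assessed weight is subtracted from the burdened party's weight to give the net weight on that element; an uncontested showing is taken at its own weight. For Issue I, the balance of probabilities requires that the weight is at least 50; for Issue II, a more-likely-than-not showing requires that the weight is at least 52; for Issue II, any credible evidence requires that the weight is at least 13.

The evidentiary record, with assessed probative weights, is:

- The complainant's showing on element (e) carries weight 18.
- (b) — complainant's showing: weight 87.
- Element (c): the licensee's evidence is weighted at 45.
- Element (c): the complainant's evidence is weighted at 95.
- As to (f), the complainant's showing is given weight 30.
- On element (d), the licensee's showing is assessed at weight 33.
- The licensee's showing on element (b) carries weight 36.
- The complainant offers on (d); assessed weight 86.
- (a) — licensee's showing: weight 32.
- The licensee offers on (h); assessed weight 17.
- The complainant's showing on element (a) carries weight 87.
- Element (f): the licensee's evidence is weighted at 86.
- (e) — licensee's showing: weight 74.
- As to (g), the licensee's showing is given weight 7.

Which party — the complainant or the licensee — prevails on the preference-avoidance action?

complainant

— Issue I —
Stage I.1 — burden on complainant; standard: the balance of probabilities (weight is at least 50).
    (a): 87 − 32 = 55 ≥ 50 [met]
    (b): 87 − 36 = 51 ≥ 50 [met]
  Stage I.1 carried; the burden remains with the complainant.
Stage I.2 — burden on complainant; standard: the balance of probabilities (weight is at least 50).
    (c): 95 − 45 = 50 ≥ 50 [met]
  Stage I.2 carried; the final stage is satisfied.
All stages carried — the complainant prevails on this issue.
— Issue II —
Stage II.1 (complainant, a more-likely-than-not showing, weight is at least 52): (d) net 86−33=53 ≥ 52 — meets.
  Stage II.1 is satisfied; the onus moves to the licensee.
Stage II.2 (licensee, a more-likely-than-not showing, weight is at least 52): (e) net 74−18=56 ≥ 52 — meets; (f) net 86−30=56 ≥ 52 — meets.
  Stage II.2 is satisfied; the licensee continues to bear the burden.
Stage II.3 (licensee, any credible evidence, weight is at least 13): (g) 7 < 13 — fails; (h) 17 ≥ 13 — meets.
  The licensee does not carry Stage II.3.
So the complainant prevails on this issue.
Per-issue: Issue I → complainant; Issue II → complainant. The complainant must prevail on every issue; overall, the complainant prevails.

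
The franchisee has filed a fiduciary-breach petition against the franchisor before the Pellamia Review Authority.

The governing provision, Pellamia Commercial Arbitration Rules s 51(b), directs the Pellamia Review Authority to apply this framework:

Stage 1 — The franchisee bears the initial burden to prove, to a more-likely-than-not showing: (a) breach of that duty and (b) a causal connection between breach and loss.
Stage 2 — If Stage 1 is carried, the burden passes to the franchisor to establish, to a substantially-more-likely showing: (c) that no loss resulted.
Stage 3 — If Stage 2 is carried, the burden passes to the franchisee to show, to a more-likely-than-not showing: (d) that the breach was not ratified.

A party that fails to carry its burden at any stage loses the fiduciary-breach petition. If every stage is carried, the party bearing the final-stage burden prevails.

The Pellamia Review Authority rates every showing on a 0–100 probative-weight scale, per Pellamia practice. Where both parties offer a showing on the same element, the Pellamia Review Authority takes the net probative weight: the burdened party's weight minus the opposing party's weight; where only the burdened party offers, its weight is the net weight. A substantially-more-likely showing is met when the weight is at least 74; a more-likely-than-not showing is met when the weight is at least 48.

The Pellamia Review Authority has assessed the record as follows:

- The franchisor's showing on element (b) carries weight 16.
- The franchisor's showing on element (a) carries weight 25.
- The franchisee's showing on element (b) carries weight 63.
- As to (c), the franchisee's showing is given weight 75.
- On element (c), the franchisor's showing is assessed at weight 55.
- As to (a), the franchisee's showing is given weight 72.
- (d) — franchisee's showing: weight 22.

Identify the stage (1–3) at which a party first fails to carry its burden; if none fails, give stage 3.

At Stage 1 the franchisee must meet a more-likely-than-not showing (weight is at least 48): on (a) the weight is 72 less the opposing 25 gives net 47, which does not reach 48, so (a) does not meet the standard; on (b) the weight is 63 less the opposing 16 gives net 47, < 48, so (b) does not meet the standard.
  The franchisee does not carry Stage 1.
The analysis ends at Stage 1; the franchisor prevails.

stage 1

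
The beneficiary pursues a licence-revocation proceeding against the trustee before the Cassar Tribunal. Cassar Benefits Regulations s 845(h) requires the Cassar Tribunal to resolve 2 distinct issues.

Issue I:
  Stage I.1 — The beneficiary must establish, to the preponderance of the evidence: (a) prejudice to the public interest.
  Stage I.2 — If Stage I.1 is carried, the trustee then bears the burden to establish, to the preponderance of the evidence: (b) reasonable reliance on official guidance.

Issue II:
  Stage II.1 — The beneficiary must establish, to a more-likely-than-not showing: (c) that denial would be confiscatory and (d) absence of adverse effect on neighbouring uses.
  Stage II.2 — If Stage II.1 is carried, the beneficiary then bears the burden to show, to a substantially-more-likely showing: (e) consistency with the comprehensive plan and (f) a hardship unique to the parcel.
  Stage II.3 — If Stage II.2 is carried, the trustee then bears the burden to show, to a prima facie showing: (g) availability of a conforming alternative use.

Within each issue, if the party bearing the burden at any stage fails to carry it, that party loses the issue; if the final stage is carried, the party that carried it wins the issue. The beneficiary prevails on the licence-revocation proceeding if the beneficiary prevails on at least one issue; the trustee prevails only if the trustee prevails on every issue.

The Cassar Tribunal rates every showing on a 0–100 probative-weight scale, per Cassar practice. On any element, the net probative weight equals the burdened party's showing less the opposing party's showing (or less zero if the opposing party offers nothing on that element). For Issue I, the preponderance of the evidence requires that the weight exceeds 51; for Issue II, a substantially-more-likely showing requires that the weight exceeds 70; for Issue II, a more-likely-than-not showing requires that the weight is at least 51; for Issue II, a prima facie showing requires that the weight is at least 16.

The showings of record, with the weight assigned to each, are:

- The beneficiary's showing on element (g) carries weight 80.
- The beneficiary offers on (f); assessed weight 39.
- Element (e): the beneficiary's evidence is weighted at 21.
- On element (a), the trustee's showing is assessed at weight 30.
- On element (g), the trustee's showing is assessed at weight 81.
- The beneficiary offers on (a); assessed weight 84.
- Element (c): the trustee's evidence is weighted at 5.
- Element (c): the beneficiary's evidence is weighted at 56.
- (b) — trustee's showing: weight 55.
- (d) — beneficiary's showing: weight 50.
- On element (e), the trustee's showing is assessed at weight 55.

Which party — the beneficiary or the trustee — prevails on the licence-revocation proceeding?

trustee

— Issue I —
Stage I.1 — burden on beneficiary; standard: the preponderance of the evidence (weight exceeds 51).
    (a): 84 − 30 = 54 > 51 [met]
  Stage I.1 carried; the burden shifts to the trustee.
Stage I.2 — burden on trustee; standard: the preponderance of the evidence (weight exceeds 51).
    (b): 55 > 51 [met]
  Stage I.2 carried; the final stage is satisfied.
All stages carried — the trustee prevails on this issue.
— Issue II —
Stage II.1 — burden on beneficiary; standard: a more-likely-than-not showing (weight is at least 51).
    (c): 56 − 5 = 51 ≥ 51 [met]
    (d): 50 < 51 [not met]
  Not every element is met, so the beneficiary fails to carry Stage II.1.
The trustee prevails on this issue.
Per-issue: Issue I → trustee; Issue II → trustee. The beneficiary must prevail on at least one issue; overall, the trustee prevails.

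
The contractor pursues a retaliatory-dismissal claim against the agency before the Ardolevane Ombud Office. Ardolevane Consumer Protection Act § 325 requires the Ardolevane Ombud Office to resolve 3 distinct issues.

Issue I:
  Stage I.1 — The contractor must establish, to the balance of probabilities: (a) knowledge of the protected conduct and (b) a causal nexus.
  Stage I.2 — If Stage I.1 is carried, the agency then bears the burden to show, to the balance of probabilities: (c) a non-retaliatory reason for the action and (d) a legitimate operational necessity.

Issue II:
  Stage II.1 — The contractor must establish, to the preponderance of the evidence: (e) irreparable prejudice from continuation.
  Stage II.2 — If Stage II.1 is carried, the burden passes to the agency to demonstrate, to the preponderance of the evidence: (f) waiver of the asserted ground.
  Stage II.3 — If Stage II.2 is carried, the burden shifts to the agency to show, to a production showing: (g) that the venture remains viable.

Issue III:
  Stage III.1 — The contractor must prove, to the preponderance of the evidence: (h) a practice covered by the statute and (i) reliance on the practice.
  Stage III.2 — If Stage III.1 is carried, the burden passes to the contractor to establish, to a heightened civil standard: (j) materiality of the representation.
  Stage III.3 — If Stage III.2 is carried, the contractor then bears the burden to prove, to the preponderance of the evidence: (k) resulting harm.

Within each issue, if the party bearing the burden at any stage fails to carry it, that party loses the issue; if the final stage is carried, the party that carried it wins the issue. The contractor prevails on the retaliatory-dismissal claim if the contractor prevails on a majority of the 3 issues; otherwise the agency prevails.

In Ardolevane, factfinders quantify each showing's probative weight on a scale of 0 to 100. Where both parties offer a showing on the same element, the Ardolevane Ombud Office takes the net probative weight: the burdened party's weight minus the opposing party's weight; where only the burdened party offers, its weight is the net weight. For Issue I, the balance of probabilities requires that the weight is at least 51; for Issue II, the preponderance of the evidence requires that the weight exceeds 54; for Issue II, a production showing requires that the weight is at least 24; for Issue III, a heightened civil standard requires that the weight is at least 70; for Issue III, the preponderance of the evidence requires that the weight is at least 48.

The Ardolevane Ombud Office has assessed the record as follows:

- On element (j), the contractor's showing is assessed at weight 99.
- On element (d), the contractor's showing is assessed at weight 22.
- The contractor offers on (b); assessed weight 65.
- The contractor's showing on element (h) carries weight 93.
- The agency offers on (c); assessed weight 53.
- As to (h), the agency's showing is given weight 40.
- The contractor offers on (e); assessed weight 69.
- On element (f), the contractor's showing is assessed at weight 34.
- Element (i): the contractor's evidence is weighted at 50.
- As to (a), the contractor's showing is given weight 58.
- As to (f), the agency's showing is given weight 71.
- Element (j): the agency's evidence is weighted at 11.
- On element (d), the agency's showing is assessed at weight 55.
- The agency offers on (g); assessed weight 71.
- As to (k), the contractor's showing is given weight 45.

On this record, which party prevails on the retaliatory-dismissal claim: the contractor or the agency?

contractor

— Issue I —
At Stage I.1 the contractor must meet the balance of probabilities (weight is at least 51): on (a) the weight is 58, which does reach 51, so (a) meets the standard; on (b) the weight is 65, ≥ 51, so (b) meets the standard.
  The contractor carries Stage I.1; the agency now bears the burden.
At Stage I.2 the agency must meet the balance of probabilities (weight is at least 51): on (c) the weight is 53, which does reach 51, so (c) meets the standard; on (d) the weight is 55 less the opposing 22 gives net 33, < 51, so (d) does not meet the standard.
  Not every element is met, so the agency fails to carry Stage I.2.
The analysis ends at Stage I.2; the contractor prevails on this issue.
— Issue II —
Stage II.1 (contractor, the preponderance of the evidence, weight exceeds 54): (e) 69 > 54 — meets.
  The contractor carries Stage II.1; the agency now bears the burden.
Stage II.2 (agency, the preponderance of the evidence, weight exceeds 54): (f) net 71−34=37 ≤ 54 — fails.
  The agency does not carry Stage II.2.
The analysis ends at Stage II.2; the contractor prevails on this issue.
— Issue III —
Stage III.1 (contractor, the preponderance of the evidence, weight is at least 48): (h) net 93−40=53 ≥ 48 — meets; (i) 50 ≥ 48 — meets.
  Stage III.1 is satisfied; the contractor continues to bear the burden.
Stage III.2 (contractor, a heightened civil standard, weight is at least 70): (j) net 99−11=88 ≥ 70 — meets.
  Stage III.2 is satisfied; the contractor continues to bear the burden.
Stage III.3 (contractor, the preponderance of the evidence, weight is at least 48): (k) 45 < 48 — fails.
  Not every element is met, so the contractor fails to carry Stage III.3.
The analysis ends at Stage III.3; the agency prevails on this issue.
Per-issue: Issue I → contractor; Issue II → contractor; Issue III → agency. The contractor must prevail on a majority of issues; overall, the contractor prevails.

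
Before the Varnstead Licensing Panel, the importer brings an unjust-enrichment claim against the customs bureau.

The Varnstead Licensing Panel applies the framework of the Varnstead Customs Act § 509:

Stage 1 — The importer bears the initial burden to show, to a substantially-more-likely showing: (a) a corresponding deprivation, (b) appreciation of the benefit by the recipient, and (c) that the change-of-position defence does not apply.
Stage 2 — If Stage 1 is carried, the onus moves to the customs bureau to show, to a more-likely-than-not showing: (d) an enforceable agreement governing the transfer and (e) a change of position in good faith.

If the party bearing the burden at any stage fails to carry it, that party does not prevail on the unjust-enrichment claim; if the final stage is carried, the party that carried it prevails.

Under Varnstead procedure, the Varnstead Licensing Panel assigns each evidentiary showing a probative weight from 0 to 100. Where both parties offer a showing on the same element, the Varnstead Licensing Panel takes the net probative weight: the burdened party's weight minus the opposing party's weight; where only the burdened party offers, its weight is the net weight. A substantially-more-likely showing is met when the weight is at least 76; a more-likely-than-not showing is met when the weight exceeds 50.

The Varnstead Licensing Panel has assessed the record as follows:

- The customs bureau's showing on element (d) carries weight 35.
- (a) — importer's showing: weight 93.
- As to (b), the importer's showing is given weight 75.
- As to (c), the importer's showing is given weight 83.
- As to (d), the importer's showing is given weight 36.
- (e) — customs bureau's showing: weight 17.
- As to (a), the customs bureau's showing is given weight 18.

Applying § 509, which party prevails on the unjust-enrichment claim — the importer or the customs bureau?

customs bureau

At Stage 1 the importer must meet a substantially-more-likely showing (weight is at least 76): on (a) the weight is 93 less the opposing 18 gives net 75, < 76, so (a) does not meet the standard; on (b) the weight is 75, which does not reach 76, so (b) does not meet the standard; on (c) the weight is 83, ≥ 76, so (c) meets the standard.
  Stage 1 not carried; the importer fails its burden.
So the customs bureau prevails.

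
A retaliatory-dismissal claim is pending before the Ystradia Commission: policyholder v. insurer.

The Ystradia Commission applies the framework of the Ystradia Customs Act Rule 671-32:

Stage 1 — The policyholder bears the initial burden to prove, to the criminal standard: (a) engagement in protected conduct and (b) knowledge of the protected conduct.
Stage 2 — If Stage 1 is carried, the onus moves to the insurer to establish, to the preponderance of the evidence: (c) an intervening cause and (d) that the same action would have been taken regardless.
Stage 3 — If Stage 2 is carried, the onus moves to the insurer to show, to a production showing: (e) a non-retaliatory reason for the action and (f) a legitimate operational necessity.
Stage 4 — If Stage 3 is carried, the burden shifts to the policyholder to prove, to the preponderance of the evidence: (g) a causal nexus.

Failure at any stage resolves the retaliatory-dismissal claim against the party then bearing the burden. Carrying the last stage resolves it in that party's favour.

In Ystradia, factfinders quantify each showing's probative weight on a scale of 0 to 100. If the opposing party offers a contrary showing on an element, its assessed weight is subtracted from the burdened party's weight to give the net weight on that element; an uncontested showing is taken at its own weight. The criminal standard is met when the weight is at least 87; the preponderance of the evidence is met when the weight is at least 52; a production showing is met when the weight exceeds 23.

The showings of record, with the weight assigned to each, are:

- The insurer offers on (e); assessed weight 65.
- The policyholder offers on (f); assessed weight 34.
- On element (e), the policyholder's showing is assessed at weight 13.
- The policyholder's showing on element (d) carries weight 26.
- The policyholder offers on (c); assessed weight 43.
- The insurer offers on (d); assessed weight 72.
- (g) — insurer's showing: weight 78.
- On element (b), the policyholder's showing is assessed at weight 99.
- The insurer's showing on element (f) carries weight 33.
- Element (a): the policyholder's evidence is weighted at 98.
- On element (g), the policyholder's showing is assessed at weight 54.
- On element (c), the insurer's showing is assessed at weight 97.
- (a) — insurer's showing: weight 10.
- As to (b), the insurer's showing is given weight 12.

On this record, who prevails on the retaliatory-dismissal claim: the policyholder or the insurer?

policyholder

At Stage 1 the policyholder must meet the criminal standard (weight is at least 87): on (a) the weight is 98 less the opposing 10 gives net 88, which does reach 87, so (a) meets the standard; on (b) the weight is 99 less the opposing 12 gives net 87, ≥ 87, so (b) meets the standard.
  Stage 1 carried; the burden shifts to the insurer.
At Stage 2 the insurer must meet the preponderance of the evidence (weight is at least 52): on (c) the weight is 97 less the opposing 43 gives net 54, which does reach 52, so (c) meets the standard; on (d) the weight is 72 less the opposing 26 gives net 46, < 52, so (d) does not meet the standard.
  The insurer does not carry Stage 2.
So the policyholder prevails.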